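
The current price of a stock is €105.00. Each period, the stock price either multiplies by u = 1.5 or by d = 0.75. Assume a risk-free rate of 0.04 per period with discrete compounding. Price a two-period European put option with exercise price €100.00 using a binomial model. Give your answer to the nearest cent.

€14.24

Risk-neutral probability p = (1 + 0.04 − 0.75)/(1.5 − 0.75) = 0.2900/0.7500 = 0.3867
Terminal stock prices: S_uu = 236.2, S_ud = 118.1, S_dd = 59.06
Terminal payoffs (K − S): max(-136.2, 0) = 0, max(-18.12, 0) = 0, max(40.94, 0) = 40.94
Node u (S = 157.5): V_u = 1/1.04·[0.3867·0.0000 + 0.6133·0.0000] = 0.0000
Node d (S = 78.75): V_d = 1/1.04·[0.3867·0.0000 + 0.6133·40.9375] = 24.1426
Node 0 (S = 105): V_0 = 1/1.04·[0.3867·0.0000 + 0.6133·24.1426] = 14.2380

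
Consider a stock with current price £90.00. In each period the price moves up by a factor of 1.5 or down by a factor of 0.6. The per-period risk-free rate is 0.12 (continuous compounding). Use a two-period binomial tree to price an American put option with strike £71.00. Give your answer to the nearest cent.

Risk-neutral probability p = (e^0.12 − 0.6)/(1.5 − 0.6) = 0.5275/0.9000 = 0.5861
Terminal stock prices: S_uu = 202.5, S_ud = 81, S_dd = 32.4
Terminal payoffs (K − S): max(-131.5, 0) = 0, max(-10, 0) = 0, max(38.6, 0) = 38.6
Node u (S = 135): continuation = e^(−0.12)·[0.5861·0.0000 + 0.4139·0.0000] = 0.0000; exercise value = 0.0000 ≤ continuation, so V_u = 0.0000
Node d (S = 54): continuation = e^(−0.12)·[0.5861·0.0000 + 0.4139·38.6000] = 14.1697; exercise value = 17.0000 > continuation, so V_d = 17.0000 (exercise)
Node 0 (S = 90): continuation = e^(−0.12)·[0.5861·0.0000 + 0.4139·17.0000] = 6.2405; exercise value = 0.0000 ≤ continuation, so V_0 = 6.2405

£6.24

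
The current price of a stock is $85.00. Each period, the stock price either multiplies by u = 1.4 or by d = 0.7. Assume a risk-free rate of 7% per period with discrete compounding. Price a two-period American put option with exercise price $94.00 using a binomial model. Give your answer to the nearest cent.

Risk-neutral probability p = (1 + 0.07 − 0.7)/(1.4 − 0.7) = 0.3700/0.7000 = 0.5286
Terminal stock prices: S_uu = 166.6, S_ud = 83.3, S_dd = 41.65
Terminal payoffs (K − S): max(-72.6, 0) = 0, max(10.7, 0) = 10.7, max(52.35, 0) = 52.35
Node u (S = 119): continuation = 1/1.07·[0.5286·0.0000 + 0.4714·10.7000] = 4.7143; exercise value = 0.0000 ≤ continuation, so V_u = 4.7143
Node d (S = 59.5): continuation = 1/1.07·[0.5286·10.7000 + 0.4714·52.3500] = 28.3505; exercise value = 34.5000 > continuation, so V_d = 34.5000 (exercise)
Node 0 (S = 85): continuation = 1/1.07·[0.5286·4.7143 + 0.4714·34.5000] = 17.5291; exercise value = 9.0000 ≤ continuation, so V_0 = 17.5291

$17.53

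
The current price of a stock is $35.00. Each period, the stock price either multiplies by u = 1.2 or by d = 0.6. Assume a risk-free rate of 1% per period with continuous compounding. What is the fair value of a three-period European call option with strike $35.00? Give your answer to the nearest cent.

Risk-neutral probability p = (e^0.01 − 0.6)/(1.2 − 0.6) = 0.4101/0.6000 = 0.6834
Terminal stock prices: S_uuu = 60.48, S_uud = 30.24, S_udd = 15.12, S_ddd = 7.56
Terminal payoffs (S − K): max(25.48, 0) = 25.48, max(-4.76, 0) = 0, max(-19.88, 0) = 0, max(-27.44, 0) = 0
Node uu (S = 50.4): V_uu = e^(−0.01)·[0.6834·25.4800 + 0.3166·0.0000] = 17.2402
Node ud (S = 25.2): V_ud = e^(−0.01)·[0.6834·0.0000 + 0.3166·0.0000] = 0.0000
Node dd (S = 12.6): V_dd = e^(−0.01)·[0.6834·0.0000 + 0.3166·0.0000] = 0.0000
Node u (S = 42): V_u = e^(−0.01)·[0.6834·17.2402 + 0.3166·0.0000] = 11.6650
Node d (S = 21): V_d = e^(−0.01)·[0.6834·0.0000 + 0.3166·0.0000] = 0.0000
Node 0 (S = 35): V_0 = e^(−0.01)·[0.6834·11.6650 + 0.3166·0.0000] = 7.8927

$7.89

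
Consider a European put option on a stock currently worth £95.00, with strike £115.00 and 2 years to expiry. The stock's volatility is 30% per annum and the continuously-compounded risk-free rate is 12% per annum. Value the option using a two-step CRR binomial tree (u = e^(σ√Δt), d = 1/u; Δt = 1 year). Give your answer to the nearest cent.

CRR parameters: u = e^(σ√Δt) = e^(0.3·√1) = 1.3499, d = 1/u = 0.7408
Per-period rate: rΔt = 0.12·1 = 0.12, so R = e^0.12 = 1.1275
Risk-neutral probability p = (e^0.12 − 0.7408)/(1.3499 − 0.7408) = 0.3867/0.6090 = 0.6349
Terminal stock prices: S_uu = 173.1, S_ud = 95, S_dd = 52.14
Terminal payoffs (K − S): max(-58.1, 0) = 0, max(20, 0) = 20, max(62.86, 0) = 62.86
Node u (S = 128.2): V_u = e^(−0.12)·[0.6349·0.0000 + 0.3651·20.0000] = 6.4763
Node d (S = 70.38): V_d = e^(−0.12)·[0.6349·20.0000 + 0.3651·62.8629] = 31.6181
Node 0 (S = 95): V_0 = e^(−0.12)·[0.6349·6.4763 + 0.3651·31.6181] = 13.8853

£13.89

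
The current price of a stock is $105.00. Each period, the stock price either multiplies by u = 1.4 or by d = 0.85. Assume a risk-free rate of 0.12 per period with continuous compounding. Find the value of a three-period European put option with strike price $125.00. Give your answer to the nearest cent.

Risk-neutral probability p = (e^0.12 − 0.85)/(1.4 − 0.85) = 0.2775/0.5500 = 0.5045
Terminal stock prices: S_uuu = 288.1, S_uud = 174.9, S_udd = 106.2, S_ddd = 64.48
Terminal payoffs (K − S): max(-163.1, 0) = 0, max(-49.93, 0) = 0, max(18.79, 0) = 18.79, max(60.52, 0) = 60.52
Node uu (S = 205.8): V_uu = e^(−0.12)·[0.5045·0.0000 + 0.4955·0.0000] = 0.0000
Node ud (S = 125): V_ud = e^(−0.12)·[0.5045·0.0000 + 0.4955·18.7925] = 8.2581
Node dd (S = 75.86): V_dd = e^(−0.12)·[0.5045·18.7925 + 0.4955·60.5169] = 35.0026
Node u (S = 147): V_u = e^(−0.12)·[0.5045·0.0000 + 0.4955·8.2581] = 3.6289
Node d (S = 89.25): V_d = e^(−0.12)·[0.5045·8.2581 + 0.4955·35.0026] = 19.0767
Node 0 (S = 105): V_0 = e^(−0.12)·[0.5045·3.6289 + 0.4955·19.0767] = 10.0068

$10.01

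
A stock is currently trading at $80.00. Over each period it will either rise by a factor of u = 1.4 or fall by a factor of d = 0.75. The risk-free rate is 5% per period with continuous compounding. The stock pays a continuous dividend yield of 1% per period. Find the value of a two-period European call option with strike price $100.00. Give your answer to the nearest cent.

Per-period risk-free factor R = e^0.05 = 1.0513; dividend-adjusted growth = e^(0.05−0.01) = 1.0408.
Risk-neutral probability p = (1.0408 − 0.75)/(1.4 − 0.75) = 0.2908/0.6500 = 0.4474
Terminal stock prices: S_uu = 156.8, S_ud = 84, S_dd = 45
Terminal payoffs (S − K): max(56.8, 0) = 56.8, max(-16, 0) = 0, max(-55, 0) = 0
Node u (S = 112): V_u = e^(−0.05)·[0.4474·56.8000 + 0.5526·0.0000] = 24.1730
Node d (S = 60): V_d = e^(−0.05)·[0.4474·0.0000 + 0.5526·0.0000] = 0.0000
Node 0 (S = 80): V_0 = e^(−0.05)·[0.4474·24.1730 + 0.5526·0.0000] = 10.2876

$10.29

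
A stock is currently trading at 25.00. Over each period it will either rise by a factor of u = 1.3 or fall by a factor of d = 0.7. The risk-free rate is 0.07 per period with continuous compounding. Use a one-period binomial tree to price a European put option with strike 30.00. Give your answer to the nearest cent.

Risk-neutral probability p = (e^0.07 − 0.7)/(1.3 − 0.7) = 0.3725/0.6000 = 0.6208
Terminal stock prices: S_u = 32.5, S_d = 17.5
Terminal payoffs (K − S): max(-2.5, 0) = 0, max(12.5, 0) = 12.5
Node 0 (S = 25): V_0 = e^(−0.07)·[0.6208·0.0000 + 0.3792·12.5000] = 4.4190

4.42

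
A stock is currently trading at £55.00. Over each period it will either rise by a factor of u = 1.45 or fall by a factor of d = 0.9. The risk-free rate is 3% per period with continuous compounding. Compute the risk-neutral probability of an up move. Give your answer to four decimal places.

p = 0.2372

Risk-neutral probability p = (e^0.03 − 0.9)/(1.45 − 0.9) = 0.1305/0.5500 = 0.2372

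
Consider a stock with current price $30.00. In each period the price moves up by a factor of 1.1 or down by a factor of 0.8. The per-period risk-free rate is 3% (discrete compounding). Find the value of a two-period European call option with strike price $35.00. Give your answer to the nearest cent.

Risk-neutral probability p = (1 + 0.03 − 0.8)/(1.1 − 0.8) = 0.2300/0.3000 = 0.7667
Terminal stock prices: S_uu = 36.3, S_ud = 26.4, S_dd = 19.2
Terminal payoffs (S − K): max(1.3, 0) = 1.3, max(-8.6, 0) = 0, max(-15.8, 0) = 0
Node u (S = 33): V_u = 1/1.03·[0.7667·1.3000 + 0.2333·0.0000] = 0.9676
Node d (S = 24): V_d = 1/1.03·[0.7667·0.0000 + 0.2333·0.0000] = 0.0000
Node 0 (S = 30): V_0 = 1/1.03·[0.7667·0.9676 + 0.2333·0.0000] = 0.7202

$0.72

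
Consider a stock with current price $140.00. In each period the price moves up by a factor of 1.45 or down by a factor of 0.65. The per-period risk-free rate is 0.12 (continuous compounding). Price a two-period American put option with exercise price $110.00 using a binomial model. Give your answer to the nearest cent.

$6.79

Risk-neutral probability p = (e^0.12 − 0.65)/(1.45 − 0.65) = 0.4775/0.8000 = 0.5969
Terminal stock prices: S_uu = 294.4, S_ud = 132, S_dd = 59.15
Terminal payoffs (K − S): max(-184.4, 0) = 0, max(-21.95, 0) = 0, max(50.85, 0) = 50.85
Node u (S = 203): continuation = e^(−0.12)·[0.5969·0.0000 + 0.4031·0.0000] = 0.0000; exercise value = 0.0000 ≤ continuation, so V_u = 0.0000
Node d (S = 91): continuation = e^(−0.12)·[0.5969·0.0000 + 0.4031·50.8500] = 18.1811; exercise value = 19.0000 > continuation, so V_d = 19.0000 (exercise)
Node 0 (S = 140): continuation = e^(−0.12)·[0.5969·0.0000 + 0.4031·19.0000] = 6.7933; exercise value = 0.0000 ≤ continuation, so V_0 = 6.7933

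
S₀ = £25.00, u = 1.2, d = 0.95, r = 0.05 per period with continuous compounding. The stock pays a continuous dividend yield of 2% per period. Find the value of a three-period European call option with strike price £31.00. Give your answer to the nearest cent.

Per-period risk-free factor R = e^0.05 = 1.0513; dividend-adjusted growth = e^(0.05−0.02) = 1.0305.
Risk-neutral probability p = (1.0305 − 0.95)/(1.2 − 0.95) = 0.0805/0.2500 = 0.3218
Terminal stock prices: S_uuu = 43.2, S_uud = 34.2, S_udd = 27.07, S_ddd = 21.43
Terminal payoffs (S − K): max(12.2, 0) = 12.2, max(3.2, 0) = 3.2, max(-3.925, 0) = 0, max(-9.566, 0) = 0
Node uu (S = 36): V_uu = e^(−0.05)·[0.3218·12.2000 + 0.6782·3.2000] = 5.7990
Node ud (S = 28.5): V_ud = e^(−0.05)·[0.3218·3.2000 + 0.6782·0.0000] = 0.9796
Node dd (S = 22.56): V_dd = e^(−0.05)·[0.3218·0.0000 + 0.6782·0.0000] = 0.0000
Node u (S = 30): V_u = e^(−0.05)·[0.3218·5.7990 + 0.6782·0.9796] = 2.4072
Node d (S = 23.75): V_d = e^(−0.05)·[0.3218·0.9796 + 0.6782·0.0000] = 0.2999
Node 0 (S = 25): V_0 = e^(−0.05)·[0.3218·2.4072 + 0.6782·0.2999] = 0.9303

£0.93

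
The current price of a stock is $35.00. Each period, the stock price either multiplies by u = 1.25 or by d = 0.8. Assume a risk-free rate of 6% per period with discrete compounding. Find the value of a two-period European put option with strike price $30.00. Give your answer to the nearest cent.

Risk-neutral probability p = (1 + 0.06 − 0.8)/(1.25 − 0.8) = 0.2600/0.4500 = 0.5778
Terminal stock prices: S_uu = 54.69, S_ud = 35, S_dd = 22.4
Terminal payoffs (K − S): max(-24.69, 0) = 0, max(-5, 0) = 0, max(7.6, 0) = 7.6
Node u (S = 43.75): V_u = 1/1.06·[0.5778·0.0000 + 0.4222·0.0000] = 0.0000
Node d (S = 28): V_d = 1/1.06·[0.5778·0.0000 + 0.4222·7.6000] = 3.0273
Node 0 (S = 35): V_0 = 1/1.06·[0.5778·0.0000 + 0.4222·3.0273] = 1.2058

$1.21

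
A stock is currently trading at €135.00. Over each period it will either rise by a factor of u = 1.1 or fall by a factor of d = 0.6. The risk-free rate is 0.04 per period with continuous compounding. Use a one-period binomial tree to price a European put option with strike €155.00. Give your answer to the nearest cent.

€13.92

Risk-neutral probability p = (e^0.04 − 0.6)/(1.1 − 0.6) = 0.4408/0.5000 = 0.8816
Terminal stock prices: S_u = 148.5, S_d = 81
Terminal payoffs (K − S): max(6.5, 0) = 6.5, max(74, 0) = 74
Node 0 (S = 135): V_0 = e^(−0.04)·[0.8816·6.5000 + 0.1184·74.0000] = 13.9224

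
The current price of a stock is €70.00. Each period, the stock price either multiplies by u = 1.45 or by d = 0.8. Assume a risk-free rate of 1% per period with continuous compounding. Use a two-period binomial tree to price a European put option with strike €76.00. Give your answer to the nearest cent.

Risk-neutral probability p = (e^0.01 − 0.8)/(1.45 − 0.8) = 0.2101/0.6500 = 0.3232
Terminal stock prices: S_uu = 147.2, S_ud = 81.2, S_dd = 44.8
Terminal payoffs (K − S): max(-71.18, 0) = 0, max(-5.2, 0) = 0, max(31.2, 0) = 31.2
Node u (S = 101.5): V_u = e^(−0.01)·[0.3232·0.0000 + 0.6768·0.0000] = 0.0000
Node d (S = 56): V_d = e^(−0.01)·[0.3232·0.0000 + 0.6768·31.2000] = 20.9075
Node 0 (S = 70): V_0 = e^(−0.01)·[0.3232·0.0000 + 0.6768·20.9075] = 14.0103

€14.01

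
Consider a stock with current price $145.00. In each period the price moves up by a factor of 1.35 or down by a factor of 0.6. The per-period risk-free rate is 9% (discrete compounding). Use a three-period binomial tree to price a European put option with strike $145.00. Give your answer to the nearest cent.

Risk-neutral probability p = (1 + 0.09 − 0.6)/(1.35 − 0.6) = 0.4900/0.7500 = 0.6533
Terminal stock prices: S_uuu = 356.8, S_uud = 158.6, S_udd = 70.47, S_ddd = 31.32
Terminal payoffs (K − S): max(-211.8, 0) = 0, max(-13.56, 0) = 0, max(74.53, 0) = 74.53, max(113.7, 0) = 113.7
Node uu (S = 264.3): V_uu = 1/1.09·[0.6533·0.0000 + 0.3467·0.0000] = 0.0000
Node ud (S = 117.4): V_ud = 1/1.09·[0.6533·0.0000 + 0.3467·74.5300] = 23.7037
Node dd (S = 52.2): V_dd = 1/1.09·[0.6533·74.5300 + 0.3467·113.6800] = 80.8275
Node u (S = 195.8): V_u = 1/1.09·[0.6533·0.0000 + 0.3467·23.7037] = 7.5388
Node d (S = 87): V_d = 1/1.09·[0.6533·23.7037 + 0.3467·80.8275] = 39.9144
Node 0 (S = 145): V_0 = 1/1.09·[0.6533·7.5388 + 0.3467·39.9144] = 17.2131

$17.21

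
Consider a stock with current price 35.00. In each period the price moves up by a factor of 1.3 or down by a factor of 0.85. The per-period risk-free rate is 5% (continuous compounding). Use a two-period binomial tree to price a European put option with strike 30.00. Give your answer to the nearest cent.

1.30

Risk-neutral probability p = (e^0.05 − 0.85)/(1.3 − 0.85) = 0.2013/0.4500 = 0.4473
Terminal stock prices: S_uu = 59.15, S_ud = 38.67, S_dd = 25.29
Terminal payoffs (K − S): max(-29.15, 0) = 0, max(-8.675, 0) = 0, max(4.713, 0) = 4.713
Node u (S = 45.5): V_u = e^(−0.05)·[0.4473·0.0000 + 0.5527·0.0000] = 0.0000
Node d (S = 29.75): V_d = e^(−0.05)·[0.4473·0.0000 + 0.5527·4.7125] = 2.4777
Node 0 (S = 35): V_0 = e^(−0.05)·[0.4473·0.0000 + 0.5527·2.4777] = 1.3027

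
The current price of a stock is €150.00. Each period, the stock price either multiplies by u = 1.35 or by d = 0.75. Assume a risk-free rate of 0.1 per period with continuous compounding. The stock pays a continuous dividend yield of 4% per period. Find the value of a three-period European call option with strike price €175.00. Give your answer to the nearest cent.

Per-period risk-free factor R = e^0.1 = 1.1052; dividend-adjusted growth = e^(0.1−0.04) = 1.0618.
Risk-neutral probability p = (1.0618 − 0.75)/(1.35 − 0.75) = 0.3118/0.6000 = 0.5197
Terminal stock prices: S_uuu = 369.1, S_uud = 205, S_udd = 113.9, S_ddd = 63.28
Terminal payoffs (S − K): max(194.1, 0) = 194.1, max(30.03, 0) = 30.03, max(-61.09, 0) = 0, max(-111.7, 0) = 0
Node uu (S = 273.4): V_uu = e^(−0.1)·[0.5197·194.0563 + 0.4803·30.0313] = 104.3093
Node ud (S = 151.9): V_ud = e^(−0.1)·[0.5197·30.0313 + 0.4803·0.0000] = 14.1228
Node dd (S = 84.38): V_dd = e^(−0.1)·[0.5197·0.0000 + 0.4803·0.0000] = 0.0000
Node u (S = 202.5): V_u = e^(−0.1)·[0.5197·104.3093 + 0.4803·14.1228] = 55.1907
Node d (S = 112.5): V_d = e^(−0.1)·[0.5197·14.1228 + 0.4803·0.0000] = 6.6415
Node 0 (S = 150): V_0 = e^(−0.1)·[0.5197·55.1907 + 0.4803·6.6415] = 28.8407

€28.84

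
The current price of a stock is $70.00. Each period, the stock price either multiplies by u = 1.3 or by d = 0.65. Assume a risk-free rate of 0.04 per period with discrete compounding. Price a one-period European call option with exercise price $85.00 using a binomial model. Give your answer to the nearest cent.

Risk-neutral probability p = (1 + 0.04 − 0.65)/(1.3 − 0.65) = 0.3900/0.6500 = 0.6000
Terminal stock prices: S_u = 91, S_d = 45.5
Terminal payoffs (S − K): max(6, 0) = 6, max(-39.5, 0) = 0
Node 0 (S = 70): V_0 = 1/1.04·[0.6000·6.0000 + 0.4000·0.0000] = 3.4615

$3.46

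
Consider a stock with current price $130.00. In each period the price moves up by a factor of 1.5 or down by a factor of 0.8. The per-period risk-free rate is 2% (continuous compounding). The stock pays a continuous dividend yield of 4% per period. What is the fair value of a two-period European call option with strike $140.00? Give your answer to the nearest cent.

$15.59

Per-period risk-free factor R = e^0.02 = 1.0202; dividend-adjusted growth = e^(0.02−0.04) = 0.9802.
Risk-neutral probability p = (0.9802 − 0.8)/(1.5 − 0.8) = 0.1802/0.7000 = 0.2574
Terminal stock prices: S_uu = 292.5, S_ud = 156, S_dd = 83.2
Terminal payoffs (S − K): max(152.5, 0) = 152.5, max(16, 0) = 16, max(-56.8, 0) = 0
Node u (S = 195): V_u = e^(−0.02)·[0.2574·152.5000 + 0.7426·16.0000] = 50.1261
Node d (S = 104): V_d = e^(−0.02)·[0.2574·16.0000 + 0.7426·0.0000] = 4.0373
Node 0 (S = 130): V_0 = e^(−0.02)·[0.2574·50.1261 + 0.7426·4.0373] = 15.5869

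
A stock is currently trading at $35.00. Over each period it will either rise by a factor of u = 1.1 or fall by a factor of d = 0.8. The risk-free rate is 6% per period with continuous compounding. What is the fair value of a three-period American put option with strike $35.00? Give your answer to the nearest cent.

Risk-neutral probability p = (e^0.06 − 0.8)/(1.1 − 0.8) = 0.2618/0.3000 = 0.8728
Terminal stock prices: S_uuu = 46.59, S_uud = 33.88, S_udd = 24.64, S_ddd = 17.92
Terminal payoffs (K − S): max(-11.59, 0) = 0, max(1.12, 0) = 1.12, max(10.36, 0) = 10.36, max(17.08, 0) = 17.08
Node uu (S = 42.35): continuation = e^(−0.06)·[0.8728·0.0000 + 0.1272·1.1200] = 0.1342; exercise value = 0.0000 ≤ continuation, so V_uu = 0.1342
Node ud (S = 30.8): continuation = e^(−0.06)·[0.8728·1.1200 + 0.1272·10.3600] = 2.1618; exercise value = 4.2000 > continuation, so V_ud = 4.2000 (exercise)
Node dd (S = 22.4): continuation = e^(−0.06)·[0.8728·10.3600 + 0.1272·17.0800] = 10.5618; exercise value = 12.6000 > continuation, so V_dd = 12.6000 (exercise)
Node u (S = 38.5): continuation = e^(−0.06)·[0.8728·0.1342 + 0.1272·4.2000] = 0.6135; exercise value = 0.0000 ≤ continuation, so V_u = 0.6135
Node d (S = 28): continuation = e^(−0.06)·[0.8728·4.2000 + 0.1272·12.6000] = 4.9618; exercise value = 7.0000 > continuation, so V_d = 7.0000 (exercise)
Node 0 (S = 35): continuation = e^(−0.06)·[0.8728·0.6135 + 0.1272·7.0000] = 1.3429; exercise value = 0.0000 ≤ continuation, so V_0 = 1.3429

$1.34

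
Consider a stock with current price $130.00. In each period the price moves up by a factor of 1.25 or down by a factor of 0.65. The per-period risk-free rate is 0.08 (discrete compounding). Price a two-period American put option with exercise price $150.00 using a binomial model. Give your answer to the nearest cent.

$24.91

Risk-neutral probability p = (1 + 0.08 − 0.65)/(1.25 − 0.65) = 0.4300/0.6000 = 0.7167
Terminal stock prices: S_uu = 203.1, S_ud = 105.6, S_dd = 54.93
Terminal payoffs (K − S): max(-53.12, 0) = 0, max(44.38, 0) = 44.38, max(95.07, 0) = 95.07
Node u (S = 162.5): continuation = 1/1.08·[0.7167·0.0000 + 0.2833·44.3750] = 11.6416; exercise value = 0.0000 ≤ continuation, so V_u = 11.6416
Node d (S = 84.5): continuation = 1/1.08·[0.7167·44.3750 + 0.2833·95.0750] = 54.3889; exercise value = 65.5000 > continuation, so V_d = 65.5000 (exercise)
Node 0 (S = 130): continuation = 1/1.08·[0.7167·11.6416 + 0.2833·65.5000] = 24.9088; exercise value = 20.0000 ≤ continuation, so V_0 = 24.9088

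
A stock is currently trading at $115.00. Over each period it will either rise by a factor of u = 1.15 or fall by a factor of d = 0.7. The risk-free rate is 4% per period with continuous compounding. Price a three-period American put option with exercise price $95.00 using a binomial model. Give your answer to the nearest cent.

Risk-neutral probability p = (e^0.04 − 0.7)/(1.15 − 0.7) = 0.3408/0.4500 = 0.7574
Terminal stock prices: S_uuu = 174.9, S_uud = 106.5, S_udd = 64.8, S_ddd = 39.44
Terminal payoffs (K − S): max(-79.9, 0) = 0, max(-11.46, 0) = 0, max(30.2, 0) = 30.2, max(55.56, 0) = 55.56
Node uu (S = 152.1): continuation = e^(−0.04)·[0.7574·0.0000 + 0.2426·0.0000] = 0.0000; exercise value = 0.0000 ≤ continuation, so V_uu = 0.0000
Node ud (S = 92.57): continuation = e^(−0.04)·[0.7574·0.0000 + 0.2426·30.1975] = 7.0399; exercise value = 2.4250 ≤ continuation, so V_ud = 7.0399
Node dd (S = 56.35): continuation = e^(−0.04)·[0.7574·30.1975 + 0.2426·55.5550] = 34.9250; exercise value = 38.6500 > continuation, so V_dd = 38.6500 (exercise)
Node u (S = 132.2): continuation = e^(−0.04)·[0.7574·0.0000 + 0.2426·7.0399] = 1.6412; exercise value = 0.0000 ≤ continuation, so V_u = 1.6412
Node d (S = 80.5): continuation = e^(−0.04)·[0.7574·7.0399 + 0.2426·38.6500] = 14.1331; exercise value = 14.5000 > continuation, so V_d = 14.5000 (exercise)
Node 0 (S = 115): continuation = e^(−0.04)·[0.7574·1.6412 + 0.2426·14.5000] = 4.5746; exercise value = 0.0000 ≤ continuation, so V_0 = 4.5746

$4.57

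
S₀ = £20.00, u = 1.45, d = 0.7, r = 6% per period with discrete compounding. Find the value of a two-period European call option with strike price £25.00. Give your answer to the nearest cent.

£3.50

Risk-neutral probability p = (1 + 0.06 − 0.7)/(1.45 − 0.7) = 0.3600/0.7500 = 0.4800
Terminal stock prices: S_uu = 42.05, S_ud = 20.3, S_dd = 9.8
Terminal payoffs (S − K): max(17.05, 0) = 17.05, max(-4.7, 0) = 0, max(-15.2, 0) = 0
Node u (S = 29): V_u = 1/1.06·[0.4800·17.0500 + 0.5200·0.0000] = 7.7208
Node d (S = 14): V_d = 1/1.06·[0.4800·0.0000 + 0.5200·0.0000] = 0.0000
Node 0 (S = 20): V_0 = 1/1.06·[0.4800·7.7208 + 0.5200·0.0000] = 3.4962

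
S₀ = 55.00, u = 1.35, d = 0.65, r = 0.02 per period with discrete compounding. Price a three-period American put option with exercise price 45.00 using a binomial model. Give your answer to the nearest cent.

7.67

Risk-neutral probability p = (1 + 0.02 − 0.65)/(1.35 − 0.65) = 0.3700/0.7000 = 0.5286
Terminal stock prices: S_uuu = 135.3, S_uud = 65.15, S_udd = 31.37, S_ddd = 15.1
Terminal payoffs (K − S): max(-90.32, 0) = 0, max(-20.15, 0) = 0, max(13.63, 0) = 13.63, max(29.9, 0) = 29.9
Node uu (S = 100.2): continuation = 1/1.02·[0.5286·0.0000 + 0.4714·0.0000] = 0.0000; exercise value = 0.0000 ≤ continuation, so V_uu = 0.0000
Node ud (S = 48.26): continuation = 1/1.02·[0.5286·0.0000 + 0.4714·13.6294] = 6.2993; exercise value = 0.0000 ≤ continuation, so V_ud = 6.2993
Node dd (S = 23.24): continuation = 1/1.02·[0.5286·13.6294 + 0.4714·29.8956] = 20.8801; exercise value = 21.7625 > continuation, so V_dd = 21.7625 (exercise)
Node u (S = 74.25): continuation = 1/1.02·[0.5286·0.0000 + 0.4714·6.2993] = 2.9114; exercise value = 0.0000 ≤ continuation, so V_u = 2.9114
Node d (S = 35.75): continuation = 1/1.02·[0.5286·6.2993 + 0.4714·21.7625] = 13.3226; exercise value = 9.2500 ≤ continuation, so V_d = 13.3226
Node 0 (S = 55): continuation = 1/1.02·[0.5286·2.9114 + 0.4714·13.3226] = 7.6662; exercise value = 0.0000 ≤ continuation, so V_0 = 7.6662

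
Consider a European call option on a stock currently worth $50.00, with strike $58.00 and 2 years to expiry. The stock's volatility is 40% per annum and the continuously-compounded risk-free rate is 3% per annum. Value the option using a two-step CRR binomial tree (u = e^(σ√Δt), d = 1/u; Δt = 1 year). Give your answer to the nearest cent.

$9.64

CRR parameters: u = e^(σ√Δt) = e^(0.4·√1) = 1.4918, d = 1/u = 0.6703
Per-period rate: rΔt = 0.03·1 = 0.03, so R = e^0.03 = 1.0305
Risk-neutral probability p = (e^0.03 − 0.6703)/(1.4918 − 0.6703) = 0.3601/0.8215 = 0.4384
Terminal stock prices: S_uu = 111.3, S_ud = 50, S_dd = 22.47
Terminal payoffs (S − K): max(53.28, 0) = 53.28, max(-8, 0) = 0, max(-35.53, 0) = 0
Node u (S = 74.59): V_u = e^(−0.03)·[0.4384·53.2770 + 0.5616·0.0000] = 22.6655
Node d (S = 33.52): V_d = e^(−0.03)·[0.4384·0.0000 + 0.5616·0.0000] = 0.0000
Node 0 (S = 50): V_0 = e^(−0.03)·[0.4384·22.6655 + 0.5616·0.0000] = 9.6425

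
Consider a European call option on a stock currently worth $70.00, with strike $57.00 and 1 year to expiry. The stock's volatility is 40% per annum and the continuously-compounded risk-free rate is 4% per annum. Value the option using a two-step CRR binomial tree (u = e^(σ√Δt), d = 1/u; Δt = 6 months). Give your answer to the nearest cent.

CRR parameters: u = e^(σ√Δt) = e^(0.4·√0.5) = 1.3269, d = 1/u = 0.7536
Per-period rate: rΔt = 0.04·0.5 = 0.02, so R = e^0.02 = 1.0202
Risk-neutral probability p = (e^0.02 − 0.7536)/(1.3269 − 0.7536) = 0.2666/0.5733 = 0.4650
Terminal stock prices: S_uu = 123.2, S_ud = 70, S_dd = 39.76
Terminal payoffs (S − K): max(66.25, 0) = 66.25, max(13, 0) = 13, max(-17.24, 0) = 0
Node u (S = 92.88): V_u = e^(−0.02)·[0.4650·66.2458 + 0.5350·13.0000] = 37.0114
Node d (S = 52.75): V_d = e^(−0.02)·[0.4650·13.0000 + 0.5350·0.0000] = 5.9253
Node 0 (S = 70): V_0 = e^(−0.02)·[0.4650·37.0114 + 0.5350·5.9253] = 19.9767

$19.98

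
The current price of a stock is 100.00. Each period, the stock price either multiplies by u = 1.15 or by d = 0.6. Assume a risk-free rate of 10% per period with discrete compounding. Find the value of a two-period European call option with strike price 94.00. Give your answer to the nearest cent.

Risk-neutral probability p = (1 + 0.1 − 0.6)/(1.15 − 0.6) = 0.5000/0.5500 = 0.9091
Terminal stock prices: S_uu = 132.2, S_ud = 69, S_dd = 36
Terminal payoffs (S − K): max(38.25, 0) = 38.25, max(-25, 0) = 0, max(-58, 0) = 0
Node u (S = 115): V_u = 1/1.1·[0.9091·38.2500 + 0.0909·0.0000] = 31.6116
Node d (S = 60): V_d = 1/1.1·[0.9091·0.0000 + 0.0909·0.0000] = 0.0000
Node 0 (S = 100): V_0 = 1/1.1·[0.9091·31.6116 + 0.0909·0.0000] = 26.1253

26.13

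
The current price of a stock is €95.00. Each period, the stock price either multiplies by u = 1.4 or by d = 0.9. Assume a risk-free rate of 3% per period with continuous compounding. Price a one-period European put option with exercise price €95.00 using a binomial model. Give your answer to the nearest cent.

€6.81

Risk-neutral probability p = (e^0.03 − 0.9)/(1.4 − 0.9) = 0.1305/0.5000 = 0.2609
Terminal stock prices: S_u = 133, S_d = 85.5
Terminal payoffs (K − S): max(-38, 0) = 0, max(9.5, 0) = 9.5
Node 0 (S = 95): V_0 = e^(−0.03)·[0.2609·0.0000 + 0.7391·9.5000] = 6.8139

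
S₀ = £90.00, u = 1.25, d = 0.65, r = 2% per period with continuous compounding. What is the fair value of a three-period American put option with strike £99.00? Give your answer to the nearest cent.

Risk-neutral probability p = (e^0.02 − 0.65)/(1.25 − 0.65) = 0.3702/0.6000 = 0.6170
Terminal stock prices: S_uuu = 175.8, S_uud = 91.41, S_udd = 47.53, S_ddd = 24.72
Terminal payoffs (K − S): max(-76.78, 0) = 0, max(7.594, 0) = 7.594, max(51.47, 0) = 51.47, max(74.28, 0) = 74.28
Node uu (S = 140.6): continuation = e^(−0.02)·[0.6170·0.0000 + 0.3830·7.5938] = 2.8508; exercise value = 0.0000 ≤ continuation, so V_uu = 2.8508
Node ud (S = 73.12): continuation = e^(−0.02)·[0.6170·7.5938 + 0.3830·51.4687] = 23.9147; exercise value = 25.8750 > continuation, so V_ud = 25.8750 (exercise)
Node dd (S = 38.03): continuation = e^(−0.02)·[0.6170·51.4687 + 0.3830·74.2837] = 59.0147; exercise value = 60.9750 > continuation, so V_dd = 60.9750 (exercise)
Node u (S = 112.5): continuation = e^(−0.02)·[0.6170·2.8508 + 0.3830·25.8750] = 11.4380; exercise value = 0.0000 ≤ continuation, so V_u = 11.4380
Node d (S = 58.5): continuation = e^(−0.02)·[0.6170·25.8750 + 0.3830·60.9750] = 38.5397; exercise value = 40.5000 > continuation, so V_d = 40.5000 (exercise)
Node 0 (S = 90): continuation = e^(−0.02)·[0.6170·11.4380 + 0.3830·40.5000] = 22.1218; exercise value = 9.0000 ≤ continuation, so V_0 = 22.1218

£22.12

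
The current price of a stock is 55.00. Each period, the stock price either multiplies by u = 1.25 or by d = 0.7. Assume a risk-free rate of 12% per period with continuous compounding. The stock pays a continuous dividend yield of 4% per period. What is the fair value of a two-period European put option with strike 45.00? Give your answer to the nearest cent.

1.30

Per-period risk-free factor R = e^0.12 = 1.1275; dividend-adjusted growth = e^(0.12−0.04) = 1.0833.
Risk-neutral probability p = (1.0833 − 0.7)/(1.25 − 0.7) = 0.3833/0.5500 = 0.6969
Terminal stock prices: S_uu = 85.94, S_ud = 48.12, S_dd = 26.95
Terminal payoffs (K − S): max(-40.94, 0) = 0, max(-3.125, 0) = 0, max(18.05, 0) = 18.05
Node u (S = 68.75): V_u = e^(−0.12)·[0.6969·0.0000 + 0.3031·0.0000] = 0.0000
Node d (S = 38.5): V_d = e^(−0.12)·[0.6969·0.0000 + 0.3031·18.0500] = 4.8525
Node 0 (S = 55): V_0 = e^(−0.12)·[0.6969·0.0000 + 0.3031·4.8525] = 1.3045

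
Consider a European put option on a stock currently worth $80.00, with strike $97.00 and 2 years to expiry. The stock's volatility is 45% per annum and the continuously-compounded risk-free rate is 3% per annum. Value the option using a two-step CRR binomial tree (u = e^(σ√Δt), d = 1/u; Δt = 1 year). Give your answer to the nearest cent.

$28.09

CRR parameters: u = e^(σ√Δt) = e^(0.45·√1) = 1.5683, d = 1/u = 0.6376
Per-period rate: rΔt = 0.03·1 = 0.03, so R = e^0.03 = 1.0305
Risk-neutral probability p = (e^0.03 − 0.6376)/(1.5683 − 0.6376) = 0.3928/0.9307 = 0.4221
Terminal stock prices: S_uu = 196.8, S_ud = 80, S_dd = 32.53
Terminal payoffs (K − S): max(-99.77, 0) = 0, max(17, 0) = 17, max(64.47, 0) = 64.47
Node u (S = 125.5): V_u = e^(−0.03)·[0.4221·0.0000 + 0.5779·17.0000] = 9.5342
Node d (S = 51.01): V_d = e^(−0.03)·[0.4221·17.0000 + 0.5779·64.4744] = 43.1230
Node 0 (S = 80): V_0 = e^(−0.03)·[0.4221·9.5342 + 0.5779·43.1230] = 28.0902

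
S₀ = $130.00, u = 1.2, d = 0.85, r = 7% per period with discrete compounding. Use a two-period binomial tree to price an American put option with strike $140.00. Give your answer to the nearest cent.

$11.75

Risk-neutral probability p = (1 + 0.07 − 0.85)/(1.2 − 0.85) = 0.2200/0.3500 = 0.6286
Terminal stock prices: S_uu = 187.2, S_ud = 132.6, S_dd = 93.92
Terminal payoffs (K − S): max(-47.2, 0) = 0, max(7.4, 0) = 7.4, max(46.08, 0) = 46.08
Node u (S = 156): continuation = 1/1.07·[0.6286·0.0000 + 0.3714·7.4000] = 2.5688; exercise value = 0.0000 ≤ continuation, so V_u = 2.5688
Node d (S = 110.5): continuation = 1/1.07·[0.6286·7.4000 + 0.3714·46.0750] = 20.3411; exercise value = 29.5000 > continuation, so V_d = 29.5000 (exercise)
Node 0 (S = 130): continuation = 1/1.07·[0.6286·2.5688 + 0.3714·29.5000] = 11.7493; exercise value = 10.0000 ≤ continuation, so V_0 = 11.7493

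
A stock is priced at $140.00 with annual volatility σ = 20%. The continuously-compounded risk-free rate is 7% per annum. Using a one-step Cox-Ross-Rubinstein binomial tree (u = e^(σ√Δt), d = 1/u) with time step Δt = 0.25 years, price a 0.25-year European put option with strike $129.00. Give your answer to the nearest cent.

CRR parameters: u = e^(σ√Δt) = e^(0.2·√0.25) = 1.1052, d = 1/u = 0.9048
Per-period rate: rΔt = 0.07·0.25 = 0.0175, so R = e^0.0175 = 1.0177
Risk-neutral probability p = (e^0.0175 − 0.9048)/(1.1052 − 0.9048) = 0.1128/0.2003 = 0.5631
Terminal stock prices: S_u = 154.7, S_d = 126.7
Terminal payoffs (K − S): max(-25.72, 0) = 0, max(2.323, 0) = 2.323
Node 0 (S = 140): V_0 = e^(−0.0175)·[0.5631·0.0000 + 0.4369·2.3228] = 0.9971

$1.00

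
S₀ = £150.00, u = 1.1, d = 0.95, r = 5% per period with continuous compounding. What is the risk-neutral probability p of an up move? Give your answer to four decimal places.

p = 0.6751

Risk-neutral probability p = (e^0.05 − 0.95)/(1.1 − 0.95) = 0.1013/0.1500 = 0.6751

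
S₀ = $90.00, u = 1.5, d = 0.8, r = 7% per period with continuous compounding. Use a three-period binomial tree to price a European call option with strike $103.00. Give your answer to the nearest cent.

Risk-neutral probability p = (e^0.07 − 0.8)/(1.5 − 0.8) = 0.2725/0.7000 = 0.3893
Terminal stock prices: S_uuu = 303.8, S_uud = 162, S_udd = 86.4, S_ddd = 46.08
Terminal payoffs (S − K): max(200.8, 0) = 200.8, max(59, 0) = 59, max(-16.6, 0) = 0, max(-56.92, 0) = 0
Node uu (S = 202.5): V_uu = e^(−0.07)·[0.3893·200.7500 + 0.6107·59.0000] = 106.4634
Node ud (S = 108): V_ud = e^(−0.07)·[0.3893·59.0000 + 0.6107·0.0000] = 21.4157
Node dd (S = 57.6): V_dd = e^(−0.07)·[0.3893·0.0000 + 0.6107·0.0000] = 0.0000
Node u (S = 135): V_u = e^(−0.07)·[0.3893·106.4634 + 0.6107·21.4157] = 50.8384
Node d (S = 72): V_d = e^(−0.07)·[0.3893·21.4157 + 0.6107·0.0000] = 7.7734
Node 0 (S = 90): V_0 = e^(−0.07)·[0.3893·50.8384 + 0.6107·7.7734] = 22.8796

$22.88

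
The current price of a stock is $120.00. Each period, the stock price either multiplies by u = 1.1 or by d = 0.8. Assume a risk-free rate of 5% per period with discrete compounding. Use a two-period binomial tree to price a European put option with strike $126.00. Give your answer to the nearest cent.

$6.38

Risk-neutral probability p = (1 + 0.05 − 0.8)/(1.1 − 0.8) = 0.2500/0.3000 = 0.8333
Terminal stock prices: S_uu = 145.2, S_ud = 105.6, S_dd = 76.8
Terminal payoffs (K − S): max(-19.2, 0) = 0, max(20.4, 0) = 20.4, max(49.2, 0) = 49.2
Node u (S = 132): V_u = 1/1.05·[0.8333·0.0000 + 0.1667·20.4000] = 3.2381
Node d (S = 96): V_d = 1/1.05·[0.8333·20.4000 + 0.1667·49.2000] = 24.0000
Node 0 (S = 120): V_0 = 1/1.05·[0.8333·3.2381 + 0.1667·24.0000] = 6.3794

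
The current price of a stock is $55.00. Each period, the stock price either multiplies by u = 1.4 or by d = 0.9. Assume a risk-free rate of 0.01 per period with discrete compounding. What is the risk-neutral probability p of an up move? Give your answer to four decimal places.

Risk-neutral probability p = (1 + 0.01 − 0.9)/(1.4 − 0.9) = 0.1100/0.5000 = 0.2200

p = 0.2200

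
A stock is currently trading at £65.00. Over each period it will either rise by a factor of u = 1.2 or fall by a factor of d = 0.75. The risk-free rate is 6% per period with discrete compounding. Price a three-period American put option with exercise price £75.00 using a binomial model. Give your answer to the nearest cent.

£11.45

Risk-neutral probability p = (1 + 0.06 − 0.75)/(1.2 − 0.75) = 0.3100/0.4500 = 0.6889
Terminal stock prices: S_uuu = 112.3, S_uud = 70.2, S_udd = 43.88, S_ddd = 27.42
Terminal payoffs (K − S): max(-37.32, 0) = 0, max(4.8, 0) = 4.8, max(31.12, 0) = 31.12, max(47.58, 0) = 47.58
Node uu (S = 93.6): continuation = 1/1.06·[0.6889·0.0000 + 0.3111·4.8000] = 1.4088; exercise value = 0.0000 ≤ continuation, so V_uu = 1.4088
Node ud (S = 58.5): continuation = 1/1.06·[0.6889·4.8000 + 0.3111·31.1250] = 12.2547; exercise value = 16.5000 > continuation, so V_ud = 16.5000 (exercise)
Node dd (S = 36.56): continuation = 1/1.06·[0.6889·31.1250 + 0.3111·47.5781] = 34.1922; exercise value = 38.4375 > continuation, so V_dd = 38.4375 (exercise)
Node u (S = 78): continuation = 1/1.06·[0.6889·1.4088 + 0.3111·16.5000] = 5.7583; exercise value = 0.0000 ≤ continuation, so V_u = 5.7583
Node d (S = 48.75): continuation = 1/1.06·[0.6889·16.5000 + 0.3111·38.4375] = 22.0047; exercise value = 26.2500 > continuation, so V_d = 26.2500 (exercise)
Node 0 (S = 65): continuation = 1/1.06·[0.6889·5.7583 + 0.3111·26.2500] = 11.4467; exercise value = 10.0000 ≤ continuation, so V_0 = 11.4467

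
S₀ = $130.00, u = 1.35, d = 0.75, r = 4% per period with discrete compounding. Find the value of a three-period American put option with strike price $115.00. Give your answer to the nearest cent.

Risk-neutral probability p = (1 + 0.04 − 0.75)/(1.35 − 0.75) = 0.2900/0.6000 = 0.4833
Terminal stock prices: S_uuu = 319.8, S_uud = 177.7, S_udd = 98.72, S_ddd = 54.84
Terminal payoffs (K − S): max(-204.8, 0) = 0, max(-62.69, 0) = 0, max(16.28, 0) = 16.28, max(60.16, 0) = 60.16
Node uu (S = 236.9): continuation = 1/1.04·[0.4833·0.0000 + 0.5167·0.0000] = 0.0000; exercise value = 0.0000 ≤ continuation, so V_uu = 0.0000
Node ud (S = 131.6): continuation = 1/1.04·[0.4833·0.0000 + 0.5167·16.2812] = 8.0884; exercise value = 0.0000 ≤ continuation, so V_ud = 8.0884
Node dd (S = 73.12): continuation = 1/1.04·[0.4833·16.2812 + 0.5167·60.1562] = 37.4519; exercise value = 41.8750 > continuation, so V_dd = 41.8750 (exercise)
Node u (S = 175.5): continuation = 1/1.04·[0.4833·0.0000 + 0.5167·8.0884] = 4.0183; exercise value = 0.0000 ≤ continuation, so V_u = 4.0183
Node d (S = 97.5): continuation = 1/1.04·[0.4833·8.0884 + 0.5167·41.8750] = 24.5623; exercise value = 17.5000 ≤ continuation, so V_d = 24.5623
Node 0 (S = 130): continuation = 1/1.04·[0.4833·4.0183 + 0.5167·24.5623] = 14.0699; exercise value = 0.0000 ≤ continuation, so V_0 = 14.0699

$14.07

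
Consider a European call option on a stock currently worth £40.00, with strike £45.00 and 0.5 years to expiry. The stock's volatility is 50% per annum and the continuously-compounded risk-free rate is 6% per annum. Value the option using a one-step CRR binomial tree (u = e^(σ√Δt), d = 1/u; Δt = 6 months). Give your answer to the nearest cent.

CRR parameters: u = e^(σ√Δt) = e^(0.5·√0.5) = 1.4241, d = 1/u = 0.7022
Per-period rate: rΔt = 0.06·0.5 = 0.03, so R = e^0.03 = 1.0305
Risk-neutral probability p = (e^0.03 − 0.7022)/(1.4241 − 0.7022) = 0.3283/0.7219 = 0.4547
Terminal stock prices: S_u = 56.96, S_d = 28.09
Terminal payoffs (S − K): max(11.96, 0) = 11.96, max(-16.91, 0) = 0
Node 0 (S = 40): V_0 = e^(−0.03)·[0.4547·11.9648 + 0.5453·0.0000] = 5.2797

£5.28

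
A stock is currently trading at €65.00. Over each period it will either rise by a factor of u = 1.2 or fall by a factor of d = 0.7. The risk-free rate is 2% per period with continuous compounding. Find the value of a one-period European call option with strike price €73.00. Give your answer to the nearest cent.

Risk-neutral probability p = (e^0.02 − 0.7)/(1.2 − 0.7) = 0.3202/0.5000 = 0.6404
Terminal stock prices: S_u = 78, S_d = 45.5
Terminal payoffs (S − K): max(5, 0) = 5, max(-27.5, 0) = 0
Node 0 (S = 65): V_0 = e^(−0.02)·[0.6404·5.0000 + 0.3596·0.0000] = 3.1386

€3.14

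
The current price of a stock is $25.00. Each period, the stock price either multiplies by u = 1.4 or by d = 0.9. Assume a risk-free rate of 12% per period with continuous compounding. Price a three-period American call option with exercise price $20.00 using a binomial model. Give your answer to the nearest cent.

Risk-neutral probability p = (e^0.12 − 0.9)/(1.4 − 0.9) = 0.2275/0.5000 = 0.4550
Terminal stock prices: S_uuu = 68.6, S_uud = 44.1, S_udd = 28.35, S_ddd = 18.23
Terminal payoffs (S − K): max(48.6, 0) = 48.6, max(24.1, 0) = 24.1, max(8.35, 0) = 8.35, max(-1.775, 0) = 0
Node uu (S = 49): continuation = e^(−0.12)·[0.4550·48.6000 + 0.5450·24.1000] = 31.2616; exercise value = 29.0000 ≤ continuation, so V_uu = 31.2616
Node ud (S = 31.5): continuation = e^(−0.12)·[0.4550·24.1000 + 0.5450·8.3500] = 13.7616; exercise value = 11.5000 ≤ continuation, so V_ud = 13.7616
Node dd (S = 20.25): continuation = e^(−0.12)·[0.4550·8.3500 + 0.5450·0.0000] = 3.3696; exercise value = 0.2500 ≤ continuation, so V_dd = 3.3696
Node u (S = 35): continuation = e^(−0.12)·[0.4550·31.2616 + 0.5450·13.7616] = 19.2674; exercise value = 15.0000 ≤ continuation, so V_u = 19.2674
Node d (S = 22.5): continuation = e^(−0.12)·[0.4550·13.7616 + 0.5450·3.3696] = 7.1822; exercise value = 2.5000 ≤ continuation, so V_d = 7.1822
Node 0 (S = 25): continuation = e^(−0.12)·[0.4550·19.2674 + 0.5450·7.1822] = 11.2469; exercise value = 5.0000 ≤ continuation, so V_0 = 11.2469

$11.25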